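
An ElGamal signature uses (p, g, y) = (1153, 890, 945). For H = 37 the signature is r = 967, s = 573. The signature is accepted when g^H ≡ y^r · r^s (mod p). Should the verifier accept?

Left side g^H mod p:
890^37 mod 1153 = 157
Right side y^r · r^s mod p:
945^967 mod 1153 = 1109
967^573 mod 1153 = 966
1109·966 = 1071294 ≡ 157 (mod 1153)
157 ≡ 157 (mod 1153), so the signature is genuine.

accept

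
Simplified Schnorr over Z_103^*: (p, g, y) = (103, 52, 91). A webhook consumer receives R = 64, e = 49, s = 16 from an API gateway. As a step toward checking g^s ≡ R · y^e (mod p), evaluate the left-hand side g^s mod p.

52^2 = 2704 ≡ 26
52^4 ≡ 26^2 = 676 ≡ 58
52^8 ≡ 58^2 = 3364 ≡ 68
52^16 ≡ 68^2 = 4624 ≡ 92

92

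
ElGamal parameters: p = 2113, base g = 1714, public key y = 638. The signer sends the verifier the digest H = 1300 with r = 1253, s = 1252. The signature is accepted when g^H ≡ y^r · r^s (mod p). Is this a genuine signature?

Left side g^H mod p:
1714^2 = 2937796 ≡ 726
1714^4 ≡ 726^2 = 527076 ≡ 939
1714^8 ≡ 939^2 = 881721 ≡ 600
1714^16 ≡ 600^2 = 360000 ≡ 790
1714^32 ≡ 790^2 = 624100 ≡ 765
1714^64 ≡ 765^2 = 585225 ≡ 2037
1714^128 ≡ 2037^2 = 4149369 ≡ 1550
1714^256 ≡ 1550^2 = 2402500 ≡ 19
1714^512 ≡ 19^2 = 361
1714^1024 ≡ 361^2 = 130321 ≡ 1428
1300 = 1024 + 256 + 16 + 4, so 1714^1300 ≡ 1428·19·790·939 ≡ 1173 (mod 2113)
Right side y^r · r^s mod p:
638^2 = 407044 ≡ 1348
638^4 ≡ 1348^2 = 1817104 ≡ 2037
638^8 ≡ 2037^2 = 4149369 ≡ 1550
638^16 ≡ 1550^2 = 2402500 ≡ 19
638^32 ≡ 19^2 = 361
638^64 ≡ 361^2 = 130321 ≡ 1428
638^128 ≡ 1428^2 = 2039184 ≡ 139
638^256 ≡ 139^2 = 19321 ≡ 304
638^512 ≡ 304^2 = 92416 ≡ 1557
638^1024 ≡ 1557^2 = 2424249 ≡ 638
1253 = 1024 + 128 + 64 + 32 + 4 + 1, so 638^1253 ≡ 638·139·1428·361·2037·638 ≡ 361 (mod 2113)
1253^2 = 1570009 ≡ 50
1253^4 ≡ 50^2 = 2500 ≡ 387
1253^8 ≡ 387^2 = 149769 ≡ 1859
1253^16 ≡ 1859^2 = 3455881 ≡ 1126
1253^32 ≡ 1126^2 = 1267876 ≡ 76
1253^64 ≡ 76^2 = 5776 ≡ 1550
1253^128 ≡ 1550^2 = 2402500 ≡ 19
1253^256 ≡ 19^2 = 361
1253^512 ≡ 361^2 = 130321 ≡ 1428
1253^1024 ≡ 1428^2 = 2039184 ≡ 139
1252 = 1024 + 128 + 64 + 32 + 4, so 1253^1252 ≡ 139·19·1550·76·387 ≡ 372 (mod 2113)
361·372 = 134292 ≡ 1173 (mod 2113)
1173 ≡ 1173 (mod 2113), so the signature is genuine.

genuine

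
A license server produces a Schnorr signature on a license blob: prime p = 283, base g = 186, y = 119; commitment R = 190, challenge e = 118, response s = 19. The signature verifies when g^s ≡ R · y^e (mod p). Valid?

g^s mod p:
186^2 = 34596 ≡ 70
186^4 ≡ 70^2 = 4900 ≡ 89
186^8 ≡ 89^2 = 7921 ≡ 280
186^16 ≡ 280^2 = 78400 ≡ 9
19 = 16 + 2 + 1, so 186^19 ≡ 9·70·186 ≡ 18 (mod 283)
R · y^e mod p:
119^2 = 14161 ≡ 11
119^4 ≡ 11^2 = 121
119^8 ≡ 121^2 = 14641 ≡ 208
119^16 ≡ 208^2 = 43264 ≡ 248
119^32 ≡ 248^2 = 61504 ≡ 93
119^64 ≡ 93^2 = 8649 ≡ 159
118 = 64 + 32 + 16 + 4 + 2, so 119^118 ≡ 159·93·248·121·11 ≡ 169 (mod 283)
190·169 = 32110 ≡ 131 (mod 283)
18 ≠ 131; the check fails.

no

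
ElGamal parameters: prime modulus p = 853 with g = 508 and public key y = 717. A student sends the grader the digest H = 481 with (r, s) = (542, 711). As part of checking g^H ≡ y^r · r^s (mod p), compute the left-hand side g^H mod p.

824

508^2 = 258064 ≡ 458
508^4 ≡ 458^2 = 209764 ≡ 779
508^8 ≡ 779^2 = 606841 ≡ 358
508^16 ≡ 358^2 = 128164 ≡ 214
508^32 ≡ 214^2 = 45796 ≡ 587
508^64 ≡ 587^2 = 344569 ≡ 810
508^128 ≡ 810^2 = 656100 ≡ 143
508^256 ≡ 143^2 = 20449 ≡ 830
481 = 256 + 128 + 64 + 32 + 1, so 508^481 ≡ 830·143·810·587·508 ≡ 824 (mod 853)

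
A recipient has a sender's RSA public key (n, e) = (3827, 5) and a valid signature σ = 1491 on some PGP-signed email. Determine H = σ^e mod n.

Squares mod 3827: σ^1≡1491, σ^2≡3421, σ^4≡275
5 = 4 + 1, so σ^5 ≡ 275·1491 ≡ 536 (mod 3827)

536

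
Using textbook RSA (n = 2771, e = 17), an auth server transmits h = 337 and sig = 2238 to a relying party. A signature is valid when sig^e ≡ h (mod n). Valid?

no

sig^2 ≡ 2238^2 = 5008644 ≡ 1447
sig^4 ≡ 1447^2 = 2093809 ≡ 1704
sig^8 ≡ 1704^2 = 2903616 ≡ 2379
sig^16 ≡ 2379^2 = 5659641 ≡ 1259
17 = 16 + 1, so sig^17 ≡ 1259·2238 ≡ 2306 (mod 2771)
2306 ≠ 337, so verification fails.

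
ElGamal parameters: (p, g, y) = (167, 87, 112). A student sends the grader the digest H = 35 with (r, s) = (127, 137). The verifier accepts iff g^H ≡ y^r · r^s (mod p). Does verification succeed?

Left side g^H mod p:
87^2 = 7569 ≡ 54
87^4 ≡ 54^2 = 2916 ≡ 77
87^8 ≡ 77^2 = 5929 ≡ 84
87^16 ≡ 84^2 = 7056 ≡ 42
87^32 ≡ 42^2 = 1764 ≡ 94
35 = 32 + 2 + 1, so 87^35 ≡ 94·54·87 ≡ 64 (mod 167)
Right side y^r · r^s mod p:
112^2 = 12544 ≡ 19
112^4 ≡ 19^2 = 361 ≡ 27
112^8 ≡ 27^2 = 729 ≡ 61
112^16 ≡ 61^2 = 3721 ≡ 47
112^32 ≡ 47^2 = 2209 ≡ 38
112^64 ≡ 38^2 = 1444 ≡ 108
127 = 64 + 32 + 16 + 8 + 4 + 2 + 1, so 112^127 ≡ 108·38·47·61·27·19·112 ≡ 128 (mod 167)
127^2 = 16129 ≡ 97
127^4 ≡ 97^2 = 9409 ≡ 57
127^8 ≡ 57^2 = 3249 ≡ 76
127^16 ≡ 76^2 = 5776 ≡ 98
127^32 ≡ 98^2 = 9604 ≡ 85
127^64 ≡ 85^2 = 7225 ≡ 44
127^128 ≡ 44^2 = 1936 ≡ 99
137 = 128 + 8 + 1, so 127^137 ≡ 99·76·127 ≡ 141 (mod 167)
128·141 = 18048 ≡ 12 (mod 167)
64 ≠ 12, so verification fails.

fails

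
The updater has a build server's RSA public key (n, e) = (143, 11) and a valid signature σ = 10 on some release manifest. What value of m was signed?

σ^2 ≡ 10^2 = 100
σ^4 ≡ 100^2 = 10000 ≡ 133
σ^8 ≡ 133^2 = 17689 ≡ 100
11 = 8 + 2 + 1, so σ^11 ≡ 100·100·10 ≡ 43 (mod 143)

43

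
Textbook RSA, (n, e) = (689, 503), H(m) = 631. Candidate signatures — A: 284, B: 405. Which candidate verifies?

Candidate A: 284^2 = 80656 ≡ 43; 284^4 ≡ 43^2 = 1849 ≡ 471; 284^8 ≡ 471^2 = 221841 ≡ 672; 284^16 ≡ 672^2 = 451584 ≡ 289; 284^32 ≡ 289^2 = 83521 ≡ 152; 284^64 ≡ 152^2 = 23104 ≡ 367; 284^128 ≡ 367^2 = 134689 ≡ 334; 284^256 ≡ 334^2 = 111556 ≡ 627; 503 = 256 + 128 + 64 + 32 + 16 + 4 + 2 + 1, so 284^503 ≡ 627·334·367·152·289·471·43·284 ≡ 58 (mod 689)
Candidate B: 405^2 = 164025 ≡ 43; 405^4 ≡ 43^2 = 1849 ≡ 471; 405^8 ≡ 471^2 = 221841 ≡ 672; 405^16 ≡ 672^2 = 451584 ≡ 289; 405^32 ≡ 289^2 = 83521 ≡ 152; 405^64 ≡ 152^2 = 23104 ≡ 367; 405^128 ≡ 367^2 = 134689 ≡ 334; 405^256 ≡ 334^2 = 111556 ≡ 627; 503 = 256 + 128 + 64 + 32 + 16 + 4 + 2 + 1, so 405^503 ≡ 627·334·367·152·289·471·43·405 ≡ 631 (mod 689)
  → matches H(m) = 631

B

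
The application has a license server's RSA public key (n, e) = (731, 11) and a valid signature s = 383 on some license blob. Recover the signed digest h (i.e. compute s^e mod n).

389

s^2 ≡ 383^2 = 146689 ≡ 489
s^4 ≡ 489^2 = 239121 ≡ 84
s^8 ≡ 84^2 = 7056 ≡ 477
11 = 8 + 2 + 1, so s^11 ≡ 477·489·383 ≡ 389 (mod 731)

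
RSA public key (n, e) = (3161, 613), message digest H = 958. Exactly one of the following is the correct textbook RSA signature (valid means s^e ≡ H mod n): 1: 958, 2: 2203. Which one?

1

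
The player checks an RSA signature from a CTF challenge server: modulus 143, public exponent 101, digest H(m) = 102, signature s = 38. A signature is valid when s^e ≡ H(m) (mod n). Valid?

s^2 ≡ 38^2 = 1444 ≡ 14
s^4 ≡ 14^2 = 196 ≡ 53
s^8 ≡ 53^2 = 2809 ≡ 92
s^16 ≡ 92^2 = 8464 ≡ 27
s^32 ≡ 27^2 = 729 ≡ 14
s^64 ≡ 14^2 = 196 ≡ 53
101 = 64 + 32 + 4 + 1, so s^101 ≡ 53·14·53·38 ≡ 38 (mod 143)
The recovered value 38 does not match the digest 102.

no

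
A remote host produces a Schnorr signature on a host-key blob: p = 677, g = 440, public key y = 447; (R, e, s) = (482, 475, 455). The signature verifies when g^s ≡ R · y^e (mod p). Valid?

g^s mod p:
Squares mod 677: 440^1≡440, 440^2≡655, 440^4≡484, 440^8≡14, 440^16≡196, 440^32≡504, 440^64≡141, 440^128≡248, 440^256≡574
455 = 256 + 128 + 64 + 4 + 2 + 1, so 440^455 ≡ 574·248·141·484·655·440 ≡ 318 (mod 677)
R · y^e mod p:
Squares mod 677: 447^1≡447, 447^2≡94, 447^4≡35, 447^8≡548, 447^16≡393, 447^32≡93, 447^64≡525, 447^128≡86, 447^256≡626
475 = 256 + 128 + 64 + 16 + 8 + 2 + 1, so 447^475 ≡ 626·86·525·393·548·94·447 ≡ 670 (mod 677)
482·670 = 322940 ≡ 11 (mod 677)
318 ≠ 11; the check fails.

no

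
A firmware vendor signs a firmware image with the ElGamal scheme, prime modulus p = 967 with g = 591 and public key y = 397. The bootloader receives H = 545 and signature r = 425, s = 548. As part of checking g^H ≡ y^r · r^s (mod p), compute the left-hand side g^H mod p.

591^545 mod 967 = 460

460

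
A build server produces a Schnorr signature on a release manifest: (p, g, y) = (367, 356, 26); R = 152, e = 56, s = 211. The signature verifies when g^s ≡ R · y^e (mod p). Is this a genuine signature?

forged

g^s mod p:
Squares mod 367: 356^1≡356, 356^2≡121, 356^4≡328, 356^8≡53, 356^16≡240, 356^32≡348, 356^64≡361, 356^128≡36
211 = 128 + 64 + 16 + 2 + 1, so 356^211 ≡ 36·361·240·121·356 ≡ 104 (mod 367)
R · y^e mod p:
Squares mod 367: 26^1≡26, 26^2≡309, 26^4≡61, 26^8≡51, 26^16≡32, 26^32≡290
56 = 32 + 16 + 8, so 26^56 ≡ 290·32·51 ≡ 217 (mod 367)
152·217 = 32984 ≡ 321 (mod 367)
104 ≠ 321; the check fails.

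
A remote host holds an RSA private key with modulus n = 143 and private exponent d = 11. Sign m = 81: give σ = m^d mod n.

Squares mod 143: m^1≡81, m^2≡126, m^4≡3, m^8≡9
11 = 8 + 2 + 1, so m^11 ≡ 9·126·81 ≡ 48 (mod 143)

48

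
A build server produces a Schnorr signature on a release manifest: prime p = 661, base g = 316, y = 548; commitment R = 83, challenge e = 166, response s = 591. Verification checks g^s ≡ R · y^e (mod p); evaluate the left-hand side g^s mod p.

30

316^2 = 99856 ≡ 45
316^4 ≡ 45^2 = 2025 ≡ 42
316^8 ≡ 42^2 = 1764 ≡ 442
316^16 ≡ 442^2 = 195364 ≡ 369
316^32 ≡ 369^2 = 136161 ≡ 656
316^64 ≡ 656^2 = 430336 ≡ 25
316^128 ≡ 25^2 = 625
316^256 ≡ 625^2 = 390625 ≡ 635
316^512 ≡ 635^2 = 403225 ≡ 15
591 = 512 + 64 + 8 + 4 + 2 + 1, so 316^591 ≡ 15·25·442·42·45·316 ≡ 30 (mod 661)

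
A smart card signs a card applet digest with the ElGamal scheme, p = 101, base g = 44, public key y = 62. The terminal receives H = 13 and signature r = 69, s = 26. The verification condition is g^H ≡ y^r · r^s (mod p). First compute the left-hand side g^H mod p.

60

44^2 = 1936 ≡ 17
44^4 ≡ 17^2 = 289 ≡ 87
44^8 ≡ 87^2 = 7569 ≡ 95
13 = 8 + 4 + 1, so 44^13 ≡ 95·87·44 ≡ 60 (mod 101)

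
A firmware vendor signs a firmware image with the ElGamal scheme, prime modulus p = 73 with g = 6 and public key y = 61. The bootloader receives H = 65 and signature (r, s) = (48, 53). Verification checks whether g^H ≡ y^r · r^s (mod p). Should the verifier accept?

Left side g^H mod p:
6^2 = 36
6^4 ≡ 36^2 = 1296 ≡ 55
6^8 ≡ 55^2 = 3025 ≡ 32
6^16 ≡ 32^2 = 1024 ≡ 2
6^32 ≡ 2^2 = 4
6^64 ≡ 4^2 = 16
65 = 64 + 1, so 6^65 ≡ 16·6 ≡ 23 (mod 73)
Right side y^r · r^s mod p:
61^2 = 3721 ≡ 71
61^4 ≡ 71^2 = 5041 ≡ 4
61^8 ≡ 4^2 = 16
61^16 ≡ 16^2 = 256 ≡ 37
61^32 ≡ 37^2 = 1369 ≡ 55
48 = 32 + 16, so 61^48 ≡ 55·37 ≡ 64 (mod 73)
48^2 = 2304 ≡ 41
48^4 ≡ 41^2 = 1681 ≡ 2
48^8 ≡ 2^2 = 4
48^16 ≡ 4^2 = 16
48^32 ≡ 16^2 = 256 ≡ 37
53 = 32 + 16 + 4 + 1, so 48^53 ≡ 37·16·2·48 ≡ 38 (mod 73)
64·38 = 2432 ≡ 23 (mod 73)
23 ≡ 23 (mod 73), so the signature is genuine.

accept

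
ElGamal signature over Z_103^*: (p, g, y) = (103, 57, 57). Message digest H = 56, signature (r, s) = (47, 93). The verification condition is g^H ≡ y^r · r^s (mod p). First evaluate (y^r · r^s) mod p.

Squares mod 103: 57^1≡57, 57^2≡56, 57^4≡46, 57^8≡56, 57^16≡46, 57^32≡56
47 = 32 + 8 + 4 + 2 + 1, so 57^47 ≡ 56·56·46·56·57 ≡ 47 (mod 103)
Squares mod 103: 47^1≡47, 47^2≡46, 47^4≡56, 47^8≡46, 47^16≡56, 47^32≡46, 47^64≡56
93 = 64 + 16 + 8 + 4 + 1, so 47^93 ≡ 56·56·46·56·47 ≡ 102 (mod 103)
y^r · r^s ≡ 47·102 = 4794 ≡ 56 (mod 103)

56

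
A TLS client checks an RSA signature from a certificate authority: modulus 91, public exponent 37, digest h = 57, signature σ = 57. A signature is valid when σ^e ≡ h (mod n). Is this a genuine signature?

genuine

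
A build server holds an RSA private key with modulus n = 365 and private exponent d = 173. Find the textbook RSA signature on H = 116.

H^2 ≡ 116^2 = 13456 ≡ 316
H^4 ≡ 316^2 = 99856 ≡ 211
H^8 ≡ 211^2 = 44521 ≡ 356
H^16 ≡ 356^2 = 126736 ≡ 81
H^32 ≡ 81^2 = 6561 ≡ 356
H^64 ≡ 356^2 = 126736 ≡ 81
H^128 ≡ 81^2 = 6561 ≡ 356
173 = 128 + 32 + 8 + 4 + 1, so H^173 ≡ 356·356·356·211·116 ≡ 21 (mod 365)

21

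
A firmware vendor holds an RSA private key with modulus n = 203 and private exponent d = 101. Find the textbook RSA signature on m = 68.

73

m^2 ≡ 68^2 = 4624 ≡ 158
m^4 ≡ 158^2 = 24964 ≡ 198
m^8 ≡ 198^2 = 39204 ≡ 25
m^16 ≡ 25^2 = 625 ≡ 16
m^32 ≡ 16^2 = 256 ≡ 53
m^64 ≡ 53^2 = 2809 ≡ 170
101 = 64 + 32 + 4 + 1, so m^101 ≡ 170·53·198·68 ≡ 73 (mod 203)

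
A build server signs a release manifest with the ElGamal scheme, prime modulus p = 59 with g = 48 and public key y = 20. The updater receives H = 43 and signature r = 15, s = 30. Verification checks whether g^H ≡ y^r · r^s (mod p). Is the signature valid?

Left side g^H mod p:
48^2 = 2304 ≡ 3
48^4 ≡ 3^2 = 9
48^8 ≡ 9^2 = 81 ≡ 22
48^16 ≡ 22^2 = 484 ≡ 12
48^32 ≡ 12^2 = 144 ≡ 26
43 = 32 + 8 + 2 + 1, so 48^43 ≡ 26·22·3·48 ≡ 4 (mod 59)
Right side y^r · r^s mod p:
20^2 = 400 ≡ 46
20^4 ≡ 46^2 = 2116 ≡ 51
20^8 ≡ 51^2 = 2601 ≡ 5
15 = 8 + 4 + 2 + 1, so 20^15 ≡ 5·51·46·20 ≡ 16 (mod 59)
15^2 = 225 ≡ 48
15^4 ≡ 48^2 = 2304 ≡ 3
15^8 ≡ 3^2 = 9
15^16 ≡ 9^2 = 81 ≡ 22
30 = 16 + 8 + 4 + 2, so 15^30 ≡ 22·9·3·48 ≡ 15 (mod 59)
16·15 = 240 ≡ 4 (mod 59)
4 ≡ 4 (mod 59), so the signature is genuine.

valid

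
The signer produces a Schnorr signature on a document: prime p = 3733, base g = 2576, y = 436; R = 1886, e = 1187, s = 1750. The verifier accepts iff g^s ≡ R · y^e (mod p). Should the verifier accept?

accept

g^s mod p:
Squares mod 3733: 2576^1≡2576, 2576^2≡2235, 2576^4≡471, 2576^8≡1594, 2576^16≡2396, 2576^32≡3195, 2576^64≡2003, 2576^128≡2767, 2576^256≡3639, 2576^512≡1370, 2576^1024≡2934
1750 = 1024 + 512 + 128 + 64 + 16 + 4 + 2, so 2576^1750 ≡ 2934·1370·2767·2003·2396·471·2235 ≡ 3490 (mod 3733)
R · y^e mod p:
Squares mod 3733: 436^1≡436, 436^2≡3446, 436^4≡243, 436^8≡3054, 436^16≡1882, 436^32≡3040, 436^64≡2425, 436^128≡1150, 436^256≡1018, 436^512≡2283, 436^1024≡821
1187 = 1024 + 128 + 32 + 2 + 1, so 436^1187 ≡ 821·1150·3040·3446·436 ≡ 849 (mod 3733)
1886·849 = 1601214 ≡ 3490 (mod 3733)
3490 ≡ 3490 (mod 3733); signature holds.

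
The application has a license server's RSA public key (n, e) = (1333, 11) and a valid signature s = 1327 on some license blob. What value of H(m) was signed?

222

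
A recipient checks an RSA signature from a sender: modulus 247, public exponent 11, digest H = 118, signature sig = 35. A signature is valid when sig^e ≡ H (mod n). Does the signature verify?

Squares mod 247: sig^1≡35, sig^2≡237, sig^4≡100, sig^8≡120
11 = 8 + 2 + 1, so sig^11 ≡ 120·237·35 ≡ 237 (mod 247)
sig^11 mod 247 = 237, but H = 118.

does not verify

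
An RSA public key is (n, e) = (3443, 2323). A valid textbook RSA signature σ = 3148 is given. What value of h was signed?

1086

Squares mod 3443: σ^1≡3148, σ^2≡950, σ^4≡434, σ^8≡2434, σ^16≡2396, σ^32≡1335, σ^64≡2194, σ^128≡322, σ^256≡394, σ^512≡301, σ^1024≡1083, σ^2048≡2269
2323 = 2048 + 256 + 16 + 2 + 1, so σ^2323 ≡ 2269·394·2396·950·3148 ≡ 1086 (mod 3443)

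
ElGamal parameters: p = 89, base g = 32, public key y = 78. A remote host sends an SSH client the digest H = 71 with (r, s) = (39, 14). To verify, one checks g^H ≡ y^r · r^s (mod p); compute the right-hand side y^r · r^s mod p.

8

78^39 mod 89 = 16
39^14 mod 89 = 45
y^r · r^s ≡ 16·45 = 720 ≡ 8 (mod 89)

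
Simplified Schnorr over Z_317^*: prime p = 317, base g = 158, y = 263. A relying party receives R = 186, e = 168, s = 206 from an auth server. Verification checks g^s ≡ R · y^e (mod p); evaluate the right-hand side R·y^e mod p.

90

Squares mod 317: 263^1≡263, 263^2≡63, 263^4≡165, 263^8≡280, 263^16≡101, 263^32≡57, 263^64≡79, 263^128≡218
168 = 128 + 32 + 8, so 263^168 ≡ 218·57·280 ≡ 205 (mod 317)
R · y^e ≡ 186·205 = 38130 ≡ 90 (mod 317)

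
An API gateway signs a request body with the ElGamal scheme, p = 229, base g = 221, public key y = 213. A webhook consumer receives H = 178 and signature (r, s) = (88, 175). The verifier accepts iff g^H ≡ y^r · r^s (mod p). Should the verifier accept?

reject

Left side g^H mod p:
221^178 mod 229 = 4
Right side y^r · r^s mod p:
213^88 mod 229 = 121
88^175 mod 229 = 52
121·52 = 6292 ≡ 109 (mod 229)
4 ≠ 109, so verification fails.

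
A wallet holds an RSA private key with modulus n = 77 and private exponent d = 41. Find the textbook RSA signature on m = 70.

m^41 mod 77 = 70

70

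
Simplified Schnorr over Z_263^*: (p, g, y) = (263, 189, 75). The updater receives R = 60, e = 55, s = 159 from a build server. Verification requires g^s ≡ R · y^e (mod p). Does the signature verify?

g^s mod p:
Squares mod 263: 189^1≡189, 189^2≡216, 189^4≡105, 189^8≡242, 189^16≡178, 189^32≡124, 189^64≡122, 189^128≡156
159 = 128 + 16 + 8 + 4 + 2 + 1, so 189^159 ≡ 156·178·242·105·216·189 ≡ 94 (mod 263)
R · y^e mod p:
Squares mod 263: 75^1≡75, 75^2≡102, 75^4≡147, 75^8≡43, 75^16≡8, 75^32≡64
55 = 32 + 16 + 4 + 2 + 1, so 75^55 ≡ 64·8·147·102·75 ≡ 6 (mod 263)
60·6 = 360 ≡ 97 (mod 263)
94 ≠ 97; the check fails.

does not verify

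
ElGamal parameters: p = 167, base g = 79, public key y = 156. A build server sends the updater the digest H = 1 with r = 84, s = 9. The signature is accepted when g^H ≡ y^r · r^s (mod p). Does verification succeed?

Left side g^H mod p:
79^1 mod 167 = 79
Right side y^r · r^s mod p:
156^2 = 24336 ≡ 121
156^4 ≡ 121^2 = 14641 ≡ 112
156^8 ≡ 112^2 = 12544 ≡ 19
156^16 ≡ 19^2 = 361 ≡ 27
156^32 ≡ 27^2 = 729 ≡ 61
156^64 ≡ 61^2 = 3721 ≡ 47
84 = 64 + 16 + 4, so 156^84 ≡ 47·27·112 ≡ 11 (mod 167)
84^2 = 7056 ≡ 42
84^4 ≡ 42^2 = 1764 ≡ 94
84^8 ≡ 94^2 = 8836 ≡ 152
9 = 8 + 1, so 84^9 ≡ 152·84 ≡ 76 (mod 167)
11·76 = 836 ≡ 1 (mod 167)
79 ≠ 1, so verification fails.

fails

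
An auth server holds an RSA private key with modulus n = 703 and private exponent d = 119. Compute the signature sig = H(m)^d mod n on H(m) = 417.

Squares mod 703: (H(m))^1≡417, (H(m))^2≡248, (H(m))^4≡343, (H(m))^8≡248, (H(m))^16≡343, (H(m))^32≡248, (H(m))^64≡343
119 = 64 + 32 + 16 + 4 + 2 + 1, so (H(m))^119 ≡ 343·248·343·343·248·417 ≡ 322 (mod 703)

322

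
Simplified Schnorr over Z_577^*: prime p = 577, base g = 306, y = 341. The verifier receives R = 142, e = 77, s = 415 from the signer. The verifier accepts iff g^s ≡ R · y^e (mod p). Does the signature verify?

g^s mod p:
Squares mod 577: 306^1≡306, 306^2≡162, 306^4≡279, 306^8≡523, 306^16≡31, 306^32≡384, 306^64≡321, 306^128≡335, 306^256≡287
415 = 256 + 128 + 16 + 8 + 4 + 2 + 1, so 306^415 ≡ 287·335·31·523·279·162·306 ≡ 184 (mod 577)
R · y^e mod p:
Squares mod 577: 341^1≡341, 341^2≡304, 341^4≡96, 341^8≡561, 341^16≡256, 341^32≡335, 341^64≡287
77 = 64 + 8 + 4 + 1, so 341^77 ≡ 287·561·96·341 ≡ 367 (mod 577)
142·367 = 52114 ≡ 184 (mod 577)
184 ≡ 184 (mod 577); signature holds.

verifies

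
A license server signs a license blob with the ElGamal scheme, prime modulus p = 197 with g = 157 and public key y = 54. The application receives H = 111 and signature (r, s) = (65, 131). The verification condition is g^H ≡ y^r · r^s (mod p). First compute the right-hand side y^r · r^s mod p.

Squares mod 197: 54^1≡54, 54^2≡158, 54^4≡142, 54^8≡70, 54^16≡172, 54^32≡34, 54^64≡171
65 = 64 + 1, so 54^65 ≡ 171·54 ≡ 172 (mod 197)
Squares mod 197: 65^1≡65, 65^2≡88, 65^4≡61, 65^8≡175, 65^16≡90, 65^32≡23, 65^64≡135, 65^128≡101
131 = 128 + 2 + 1, so 65^131 ≡ 101·88·65 ≡ 116 (mod 197)
y^r · r^s ≡ 172·116 = 19952 ≡ 55 (mod 197)

55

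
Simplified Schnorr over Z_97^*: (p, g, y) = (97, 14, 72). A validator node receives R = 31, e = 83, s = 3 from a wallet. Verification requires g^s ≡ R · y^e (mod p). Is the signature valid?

invalid

g^s mod p:
14^2 = 196 ≡ 2
3 = 2 + 1, so 14^3 ≡ 2·14 ≡ 28 (mod 97)
R · y^e mod p:
72^2 = 5184 ≡ 43
72^4 ≡ 43^2 = 1849 ≡ 6
72^8 ≡ 6^2 = 36
72^16 ≡ 36^2 = 1296 ≡ 35
72^32 ≡ 35^2 = 1225 ≡ 61
72^64 ≡ 61^2 = 3721 ≡ 35
83 = 64 + 16 + 2 + 1, so 72^83 ≡ 35·35·43·72 ≡ 94 (mod 97)
31·94 = 2914 ≡ 4 (mod 97)
28 ≠ 4; the check fails.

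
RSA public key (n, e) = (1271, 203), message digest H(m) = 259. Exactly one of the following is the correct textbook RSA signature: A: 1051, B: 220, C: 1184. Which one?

B

Candidate A: Squares mod 1271: 1051^1≡1051, 1051^2≡102, 1051^4≡236, 1051^8≡1043, 1051^16≡1144, 1051^32≡877, 1051^64≡174, 1051^128≡1043; 203 = 128 + 64 + 8 + 2 + 1, so 1051^203 ≡ 1043·174·1043·102·1051 ≡ 1012 (mod 1271)
Candidate B: Squares mod 1271: 220^1≡220, 220^2≡102, 220^4≡236, 220^8≡1043, 220^16≡1144, 220^32≡877, 220^64≡174, 220^128≡1043; 203 = 128 + 64 + 8 + 2 + 1, so 220^203 ≡ 1043·174·1043·102·220 ≡ 259 (mod 1271)
  → matches H(m) = 259
Candidate C: Squares mod 1271: 1184^1≡1184, 1184^2≡1214, 1184^4≡707, 1184^8≡346, 1184^16≡242, 1184^32≡98, 1184^64≡707, 1184^128≡346; 203 = 128 + 64 + 8 + 2 + 1, so 1184^203 ≡ 346·707·346·1214·1184 ≡ 367 (mod 1271)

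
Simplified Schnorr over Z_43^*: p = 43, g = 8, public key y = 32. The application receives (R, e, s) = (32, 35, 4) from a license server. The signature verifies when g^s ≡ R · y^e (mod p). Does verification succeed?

g^s mod p:
8^4 mod 43 = 11
R · y^e mod p:
32^35 mod 43 = 42
32·42 = 1344 ≡ 11 (mod 43)
11 ≡ 11 (mod 43); signature holds.

passes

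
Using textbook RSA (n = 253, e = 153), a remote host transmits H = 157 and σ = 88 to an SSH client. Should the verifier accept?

reject

σ^2 ≡ 88^2 = 7744 ≡ 154
σ^4 ≡ 154^2 = 23716 ≡ 187
σ^8 ≡ 187^2 = 34969 ≡ 55
σ^16 ≡ 55^2 = 3025 ≡ 242
σ^32 ≡ 242^2 = 58564 ≡ 121
σ^64 ≡ 121^2 = 14641 ≡ 220
σ^128 ≡ 220^2 = 48400 ≡ 77
153 = 128 + 16 + 8 + 1, so σ^153 ≡ 77·242·55·88 ≡ 132 (mod 253)
σ^153 mod 253 = 132, but H = 157.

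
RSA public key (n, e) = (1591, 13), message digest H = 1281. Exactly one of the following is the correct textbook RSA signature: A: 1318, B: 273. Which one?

Candidate A: Squares mod 1591: 1318^1≡1318, 1318^2≡1343, 1318^4≡1046, 1318^8≡1099; 13 = 8 + 4 + 1, so 1318^13 ≡ 1099·1046·1318 ≡ 1281 (mod 1591)
  → matches H = 1281
Candidate B: Squares mod 1591: 273^1≡273, 273^2≡1343, 273^4≡1046, 273^8≡1099; 13 = 8 + 4 + 1, so 273^13 ≡ 1099·1046·273 ≡ 310 (mod 1591)

A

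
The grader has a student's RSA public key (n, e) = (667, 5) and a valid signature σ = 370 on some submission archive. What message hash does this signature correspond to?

σ^2 ≡ 370^2 = 136900 ≡ 165
σ^4 ≡ 165^2 = 27225 ≡ 545
5 = 4 + 1, so σ^5 ≡ 545·370 ≡ 216 (mod 667)

216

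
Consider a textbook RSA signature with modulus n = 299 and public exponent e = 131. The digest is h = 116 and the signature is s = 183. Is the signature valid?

invalid

s^2 ≡ 183^2 = 33489 ≡ 1
s^4 ≡ 1^2 = 1
s^8 ≡ 1^2 = 1
s^16 ≡ 1^2 = 1
s^32 ≡ 1^2 = 1
s^64 ≡ 1^2 = 1
s^128 ≡ 1^2 = 1
131 = 128 + 2 + 1, so s^131 ≡ 1·1·183 ≡ 183 (mod 299)
The recovered value 183 does not match the digest 116.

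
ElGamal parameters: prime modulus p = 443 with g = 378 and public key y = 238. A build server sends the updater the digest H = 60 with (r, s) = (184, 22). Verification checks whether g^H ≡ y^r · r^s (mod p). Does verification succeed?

passes

Left side g^H mod p:
Squares mod 443: 378^1≡378, 378^2≡238, 378^4≡383, 378^8≡56, 378^16≡35, 378^32≡339
60 = 32 + 16 + 8 + 4, so 378^60 ≡ 339·35·56·383 ≡ 56 (mod 443)
Right side y^r · r^s mod p:
Squares mod 443: 238^1≡238, 238^2≡383, 238^4≡56, 238^8≡35, 238^16≡339, 238^32≡184, 238^64≡188, 238^128≡347
184 = 128 + 32 + 16 + 8, so 238^184 ≡ 347·184·339·35 ≡ 383 (mod 443)
Squares mod 443: 184^1≡184, 184^2≡188, 184^4≡347, 184^8≡356, 184^16≡38
22 = 16 + 4 + 2, so 184^22 ≡ 38·347·188 ≡ 383 (mod 443)
383·383 = 146689 ≡ 56 (mod 443)
56 ≡ 56 (mod 443), so the signature is genuine.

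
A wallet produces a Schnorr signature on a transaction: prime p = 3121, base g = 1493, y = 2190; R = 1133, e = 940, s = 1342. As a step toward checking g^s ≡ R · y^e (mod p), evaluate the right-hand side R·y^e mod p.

2190^2 = 4796100 ≡ 2244
2190^4 ≡ 2244^2 = 5035536 ≡ 1363
2190^8 ≡ 1363^2 = 1857769 ≡ 774
2190^16 ≡ 774^2 = 599076 ≡ 2965
2190^32 ≡ 2965^2 = 8791225 ≡ 2489
2190^64 ≡ 2489^2 = 6195121 ≡ 3057
2190^128 ≡ 3057^2 = 9345249 ≡ 975
2190^256 ≡ 975^2 = 950625 ≡ 1841
2190^512 ≡ 1841^2 = 3389281 ≡ 2996
940 = 512 + 256 + 128 + 32 + 8 + 4, so 2190^940 ≡ 2996·1841·975·2489·774·1363 ≡ 1363 (mod 3121)
R · y^e ≡ 1133·1363 = 1544279 ≡ 2505 (mod 3121)

2505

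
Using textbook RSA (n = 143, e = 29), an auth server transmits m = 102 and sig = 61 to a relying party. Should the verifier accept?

reject

sig^2 ≡ 61^2 = 3721 ≡ 3
sig^4 ≡ 3^2 = 9
sig^8 ≡ 9^2 = 81
sig^16 ≡ 81^2 = 6561 ≡ 126
29 = 16 + 8 + 4 + 1, so sig^29 ≡ 126·81·9·61 ≡ 68 (mod 143)
The recovered value 68 does not match the digest 102.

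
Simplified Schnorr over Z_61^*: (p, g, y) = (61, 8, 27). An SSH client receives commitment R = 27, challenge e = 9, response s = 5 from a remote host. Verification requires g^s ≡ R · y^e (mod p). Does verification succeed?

g^s mod p:
8^5 mod 61 = 11
R · y^e mod p:
27^9 mod 61 = 52
27·52 = 1404 ≡ 1 (mod 61)
11 ≠ 1; the check fails.

fails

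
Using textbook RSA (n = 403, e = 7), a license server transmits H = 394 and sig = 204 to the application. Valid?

sig^2 ≡ 204^2 = 41616 ≡ 107
sig^4 ≡ 107^2 = 11449 ≡ 165
7 = 4 + 2 + 1, so sig^7 ≡ 165·107·204 ≡ 9 (mod 403)
sig^7 mod 403 = 9, but H = 394.

no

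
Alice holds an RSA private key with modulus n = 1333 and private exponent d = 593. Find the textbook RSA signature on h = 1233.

Squares mod 1333: h^1≡1233, h^2≡669, h^4≡1006, h^8≡289, h^16≡875, h^32≡483, h^64≡14, h^128≡196, h^256≡1092, h^512≡762
593 = 512 + 64 + 16 + 1, so h^593 ≡ 762·14·875·1233 ≡ 579 (mod 1333)

579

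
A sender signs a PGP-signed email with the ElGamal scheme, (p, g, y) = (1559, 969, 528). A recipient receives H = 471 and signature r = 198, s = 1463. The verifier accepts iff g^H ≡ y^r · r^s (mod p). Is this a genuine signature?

Left side g^H mod p:
969^2 = 938961 ≡ 443
969^4 ≡ 443^2 = 196249 ≡ 1374
969^8 ≡ 1374^2 = 1887876 ≡ 1486
969^16 ≡ 1486^2 = 2208196 ≡ 652
969^32 ≡ 652^2 = 425104 ≡ 1056
969^64 ≡ 1056^2 = 1115136 ≡ 451
969^128 ≡ 451^2 = 203401 ≡ 731
969^256 ≡ 731^2 = 534361 ≡ 1183
471 = 256 + 128 + 64 + 16 + 4 + 2 + 1, so 969^471 ≡ 1183·731·451·652·1374·443·969 ≡ 60 (mod 1559)
Right side y^r · r^s mod p:
528^2 = 278784 ≡ 1282
528^4 ≡ 1282^2 = 1643524 ≡ 338
528^8 ≡ 338^2 = 114244 ≡ 437
528^16 ≡ 437^2 = 190969 ≡ 771
528^32 ≡ 771^2 = 594441 ≡ 462
528^64 ≡ 462^2 = 213444 ≡ 1420
528^128 ≡ 1420^2 = 2016400 ≡ 613
198 = 128 + 64 + 4 + 2, so 528^198 ≡ 613·1420·338·1282 ≡ 502 (mod 1559)
198^2 = 39204 ≡ 229
198^4 ≡ 229^2 = 52441 ≡ 994
198^8 ≡ 994^2 = 988036 ≡ 1189
198^16 ≡ 1189^2 = 1413721 ≡ 1267
198^32 ≡ 1267^2 = 1605289 ≡ 1078
198^64 ≡ 1078^2 = 1162084 ≡ 629
198^128 ≡ 629^2 = 395641 ≡ 1214
198^256 ≡ 1214^2 = 1473796 ≡ 541
198^512 ≡ 541^2 = 292681 ≡ 1148
198^1024 ≡ 1148^2 = 1317904 ≡ 549
1463 = 1024 + 256 + 128 + 32 + 16 + 4 + 2 + 1, so 198^1463 ≡ 549·541·1214·1078·1267·994·229·198 ≡ 1103 (mod 1559)
502·1103 = 553706 ≡ 261 (mod 1559)
60 ≠ 261, so verification fails.

forged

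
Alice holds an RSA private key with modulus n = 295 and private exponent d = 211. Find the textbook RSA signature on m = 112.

m^211 mod 295 = 63

63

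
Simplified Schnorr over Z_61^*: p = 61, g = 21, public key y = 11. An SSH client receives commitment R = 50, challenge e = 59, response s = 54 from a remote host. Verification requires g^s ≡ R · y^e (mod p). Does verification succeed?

passes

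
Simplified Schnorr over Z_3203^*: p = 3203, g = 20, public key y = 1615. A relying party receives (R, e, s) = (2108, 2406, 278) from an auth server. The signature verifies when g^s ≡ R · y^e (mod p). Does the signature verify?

g^s mod p:
Squares mod 3203: 20^1≡20, 20^2≡400, 20^4≡3053, 20^8≡79, 20^16≡3038, 20^32≡1601, 20^64≡801, 20^128≡1001, 20^256≡2665
278 = 256 + 16 + 4 + 2, so 20^278 ≡ 2665·3038·3053·400 ≡ 1437 (mod 3203)
R · y^e mod p:
Squares mod 3203: 1615^1≡1615, 1615^2≡983, 1615^4≡2186, 1615^8≡2923, 1615^16≡1528, 1615^32≡3000, 1615^64≡2773, 1615^128≡2329, 1615^256≡1562, 1615^512≡2361, 1615^1024≡1101, 1615^2048≡1467
2406 = 2048 + 256 + 64 + 32 + 4 + 2, so 1615^2406 ≡ 1467·1562·2773·3000·2186·983 ≡ 2877 (mod 3203)
2108·2877 = 6064716 ≡ 1437 (mod 3203)
1437 ≡ 1437 (mod 3203); signature holds.

verifies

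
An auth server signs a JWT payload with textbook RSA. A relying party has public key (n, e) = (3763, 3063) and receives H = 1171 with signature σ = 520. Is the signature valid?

σ^2 ≡ 520^2 = 270400 ≡ 3227
σ^4 ≡ 3227^2 = 10413529 ≡ 1308
σ^8 ≡ 1308^2 = 1710864 ≡ 2462
σ^16 ≡ 2462^2 = 6061444 ≡ 3014
σ^32 ≡ 3014^2 = 9084196 ≡ 314
σ^64 ≡ 314^2 = 98596 ≡ 758
σ^128 ≡ 758^2 = 574564 ≡ 2588
σ^256 ≡ 2588^2 = 6697744 ≡ 3367
σ^512 ≡ 3367^2 = 11336689 ≡ 2533
σ^1024 ≡ 2533^2 = 6416089 ≡ 174
σ^2048 ≡ 174^2 = 30276 ≡ 172
3063 = 2048 + 512 + 256 + 128 + 64 + 32 + 16 + 4 + 2 + 1, so σ^3063 ≡ 172·2533·3367·2588·758·314·3014·1308·3227·520 ≡ 1248 (mod 3763)
The recovered value 1248 does not match the digest 1171.

invalid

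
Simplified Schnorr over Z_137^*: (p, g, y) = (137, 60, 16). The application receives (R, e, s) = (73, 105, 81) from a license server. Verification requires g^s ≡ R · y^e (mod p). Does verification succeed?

fails

g^s mod p:
Squares mod 137: 60^1≡60, 60^2≡38, 60^4≡74, 60^8≡133, 60^16≡16, 60^32≡119, 60^64≡50
81 = 64 + 16 + 1, so 60^81 ≡ 50·16·60 ≡ 50 (mod 137)
R · y^e mod p:
Squares mod 137: 16^1≡16, 16^2≡119, 16^4≡50, 16^8≡34, 16^16≡60, 16^32≡38, 16^64≡74
105 = 64 + 32 + 8 + 1, so 16^105 ≡ 74·38·34·16 ≡ 123 (mod 137)
73·123 = 8979 ≡ 74 (mod 137)
50 ≠ 74; the check fails.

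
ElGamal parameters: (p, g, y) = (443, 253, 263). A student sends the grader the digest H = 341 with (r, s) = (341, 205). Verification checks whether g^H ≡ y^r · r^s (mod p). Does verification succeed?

Left side g^H mod p:
253^341 mod 443 = 77
Right side y^r · r^s mod p:
263^341 mod 443 = 114
341^205 mod 443 = 361
114·361 = 41154 ≡ 398 (mod 443)
77 ≠ 398, so verification fails.

fails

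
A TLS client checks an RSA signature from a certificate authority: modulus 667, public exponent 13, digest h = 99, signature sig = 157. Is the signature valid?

valid

Squares mod 667: sig^1≡157, sig^2≡637, sig^4≡233, sig^8≡262
13 = 8 + 4 + 1, so sig^13 ≡ 262·233·157 ≡ 99 (mod 667)
99 = h, so the signature checks out.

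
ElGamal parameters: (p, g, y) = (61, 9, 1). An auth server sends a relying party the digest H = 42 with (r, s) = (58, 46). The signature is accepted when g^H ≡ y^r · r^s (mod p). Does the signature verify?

Left side g^H mod p:
Squares mod 61: 9^1≡9, 9^2≡20, 9^4≡34, 9^8≡58, 9^16≡9, 9^32≡20
42 = 32 + 8 + 2, so 9^42 ≡ 20·58·20 ≡ 20 (mod 61)
Right side y^r · r^s mod p:
Squares mod 61: 1^1≡1, 1^2≡1, 1^4≡1, 1^8≡1, 1^16≡1, 1^32≡1
58 = 32 + 16 + 8 + 2, so 1^58 ≡ 1·1·1·1 ≡ 1 (mod 61)
Squares mod 61: 58^1≡58, 58^2≡9, 58^4≡20, 58^8≡34, 58^16≡58, 58^32≡9
46 = 32 + 8 + 4 + 2, so 58^46 ≡ 9·34·20·9 ≡ 58 (mod 61)
1·58 = 58 ≡ 58 (mod 61)
20 ≠ 58, so verification fails.

does not verify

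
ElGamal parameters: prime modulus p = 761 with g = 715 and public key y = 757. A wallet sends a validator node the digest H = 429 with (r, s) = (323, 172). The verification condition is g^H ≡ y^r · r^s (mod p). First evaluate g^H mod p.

Squares mod 761: 715^1≡715, 715^2≡594, 715^4≡493, 715^8≡290, 715^16≡390, 715^32≡661, 715^64≡107, 715^128≡34, 715^256≡395
429 = 256 + 128 + 32 + 8 + 4 + 1, so 715^429 ≡ 395·34·661·290·493·715 ≡ 323 (mod 761)

323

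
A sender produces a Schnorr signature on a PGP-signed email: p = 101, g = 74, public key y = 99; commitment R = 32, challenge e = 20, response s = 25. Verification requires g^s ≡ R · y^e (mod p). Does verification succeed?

g^s mod p:
74^2 = 5476 ≡ 22
74^4 ≡ 22^2 = 484 ≡ 80
74^8 ≡ 80^2 = 6400 ≡ 37
74^16 ≡ 37^2 = 1369 ≡ 56
25 = 16 + 8 + 1, so 74^25 ≡ 56·37·74 ≡ 10 (mod 101)
R · y^e mod p:
99^2 = 9801 ≡ 4
99^4 ≡ 4^2 = 16
99^8 ≡ 16^2 = 256 ≡ 54
99^16 ≡ 54^2 = 2916 ≡ 88
20 = 16 + 4, so 99^20 ≡ 88·16 ≡ 95 (mod 101)
32·95 = 3040 ≡ 10 (mod 101)
10 ≡ 10 (mod 101); signature holds.

passes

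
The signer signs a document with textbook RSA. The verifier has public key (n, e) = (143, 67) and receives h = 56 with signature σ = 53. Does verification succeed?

fails

σ^2 ≡ 53^2 = 2809 ≡ 92
σ^4 ≡ 92^2 = 8464 ≡ 27
σ^8 ≡ 27^2 = 729 ≡ 14
σ^16 ≡ 14^2 = 196 ≡ 53
σ^32 ≡ 53^2 = 2809 ≡ 92
σ^64 ≡ 92^2 = 8464 ≡ 27
67 = 64 + 2 + 1, so σ^67 ≡ 27·92·53 ≡ 92 (mod 143)
92 ≠ 56, so verification fails.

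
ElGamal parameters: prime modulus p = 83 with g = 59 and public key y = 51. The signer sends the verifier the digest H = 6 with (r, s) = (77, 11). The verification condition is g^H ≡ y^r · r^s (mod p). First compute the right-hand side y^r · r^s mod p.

41

51^2 = 2601 ≡ 28
51^4 ≡ 28^2 = 784 ≡ 37
51^8 ≡ 37^2 = 1369 ≡ 41
51^16 ≡ 41^2 = 1681 ≡ 21
51^32 ≡ 21^2 = 441 ≡ 26
51^64 ≡ 26^2 = 676 ≡ 12
77 = 64 + 8 + 4 + 1, so 51^77 ≡ 12·41·37·51 ≡ 49 (mod 83)
77^2 = 5929 ≡ 36
77^4 ≡ 36^2 = 1296 ≡ 51
77^8 ≡ 51^2 = 2601 ≡ 28
11 = 8 + 2 + 1, so 77^11 ≡ 28·36·77 ≡ 11 (mod 83)
y^r · r^s ≡ 49·11 = 539 ≡ 41 (mod 83)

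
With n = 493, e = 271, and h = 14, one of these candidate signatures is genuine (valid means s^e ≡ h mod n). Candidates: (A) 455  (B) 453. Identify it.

B

Candidate A: 455^2 = 207025 ≡ 458; 455^4 ≡ 458^2 = 209764 ≡ 239; 455^8 ≡ 239^2 = 57121 ≡ 426; 455^16 ≡ 426^2 = 181476 ≡ 52; 455^32 ≡ 52^2 = 2704 ≡ 239; 455^64 ≡ 239^2 = 57121 ≡ 426; 455^128 ≡ 426^2 = 181476 ≡ 52; 455^256 ≡ 52^2 = 2704 ≡ 239; 271 = 256 + 8 + 4 + 2 + 1, so 455^271 ≡ 239·426·239·458·455 ≡ 140 (mod 493)
Candidate B: 453^2 = 205209 ≡ 121; 453^4 ≡ 121^2 = 14641 ≡ 344; 453^8 ≡ 344^2 = 118336 ≡ 16; 453^16 ≡ 16^2 = 256; 453^32 ≡ 256^2 = 65536 ≡ 460; 453^64 ≡ 460^2 = 211600 ≡ 103; 453^128 ≡ 103^2 = 10609 ≡ 256; 453^256 ≡ 256^2 = 65536 ≡ 460; 271 = 256 + 8 + 4 + 2 + 1, so 453^271 ≡ 460·16·344·121·453 ≡ 14 (mod 493)
  → matches h = 14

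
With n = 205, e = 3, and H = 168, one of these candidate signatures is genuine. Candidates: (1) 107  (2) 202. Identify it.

Candidate 1: 107^2 = 11449 ≡ 174; 3 = 2 + 1, so 107^3 ≡ 174·107 ≡ 168 (mod 205)
  → matches H = 168
Candidate 2: 202^2 = 40804 ≡ 9; 3 = 2 + 1, so 202^3 ≡ 9·202 ≡ 178 (mod 205)

1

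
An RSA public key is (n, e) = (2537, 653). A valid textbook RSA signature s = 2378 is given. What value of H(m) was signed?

s^2 ≡ 2378^2 = 5654884 ≡ 2448
s^4 ≡ 2448^2 = 5992704 ≡ 310
s^8 ≡ 310^2 = 96100 ≡ 2231
s^16 ≡ 2231^2 = 4977361 ≡ 2304
s^32 ≡ 2304^2 = 5308416 ≡ 1012
s^64 ≡ 1012^2 = 1024144 ≡ 1733
s^128 ≡ 1733^2 = 3003289 ≡ 2018
s^256 ≡ 2018^2 = 4072324 ≡ 439
s^512 ≡ 439^2 = 192721 ≡ 2446
653 = 512 + 128 + 8 + 4 + 1, so s^653 ≡ 2446·2018·2231·310·2378 ≡ 1072 (mod 2537)

1072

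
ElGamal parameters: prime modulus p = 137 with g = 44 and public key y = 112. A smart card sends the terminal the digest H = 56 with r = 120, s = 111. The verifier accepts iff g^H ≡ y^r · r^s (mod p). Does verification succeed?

Left side g^H mod p:
44^2 = 1936 ≡ 18
44^4 ≡ 18^2 = 324 ≡ 50
44^8 ≡ 50^2 = 2500 ≡ 34
44^16 ≡ 34^2 = 1156 ≡ 60
44^32 ≡ 60^2 = 3600 ≡ 38
56 = 32 + 16 + 8, so 44^56 ≡ 38·60·34 ≡ 115 (mod 137)
Right side y^r · r^s mod p:
112^2 = 12544 ≡ 77
112^4 ≡ 77^2 = 5929 ≡ 38
112^8 ≡ 38^2 = 1444 ≡ 74
112^16 ≡ 74^2 = 5476 ≡ 133
112^32 ≡ 133^2 = 17689 ≡ 16
112^64 ≡ 16^2 = 256 ≡ 119
120 = 64 + 32 + 16 + 8, so 112^120 ≡ 119·16·133·74 ≡ 34 (mod 137)
120^2 = 14400 ≡ 15
120^4 ≡ 15^2 = 225 ≡ 88
120^8 ≡ 88^2 = 7744 ≡ 72
120^16 ≡ 72^2 = 5184 ≡ 115
120^32 ≡ 115^2 = 13225 ≡ 73
120^64 ≡ 73^2 = 5329 ≡ 123
111 = 64 + 32 + 8 + 4 + 2 + 1, so 120^111 ≡ 123·73·72·88·15·120 ≡ 128 (mod 137)
34·128 = 4352 ≡ 105 (mod 137)
115 ≠ 105, so verification fails.

fails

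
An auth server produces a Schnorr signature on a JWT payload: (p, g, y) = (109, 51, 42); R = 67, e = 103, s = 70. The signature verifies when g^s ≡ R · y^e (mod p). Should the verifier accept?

accept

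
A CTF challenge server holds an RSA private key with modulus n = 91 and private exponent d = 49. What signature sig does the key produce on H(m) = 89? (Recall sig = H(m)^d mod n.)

(H(m))^2 ≡ 89^2 = 7921 ≡ 4
(H(m))^4 ≡ 4^2 = 16
(H(m))^8 ≡ 16^2 = 256 ≡ 74
(H(m))^16 ≡ 74^2 = 5476 ≡ 16
(H(m))^32 ≡ 16^2 = 256 ≡ 74
49 = 32 + 16 + 1, so (H(m))^49 ≡ 74·16·89 ≡ 89 (mod 91)

89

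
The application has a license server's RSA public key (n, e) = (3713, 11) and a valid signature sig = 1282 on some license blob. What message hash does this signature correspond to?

sig^11 mod 3713 = 1906

1906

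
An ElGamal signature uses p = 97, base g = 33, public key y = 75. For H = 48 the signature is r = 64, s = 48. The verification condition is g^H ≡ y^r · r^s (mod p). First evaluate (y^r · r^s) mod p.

1

Squares mod 97: 75^1≡75, 75^2≡96, 75^4≡1, 75^8≡1, 75^16≡1, 75^32≡1, 75^64≡1
75^64 ≡ 1 (mod 97)
Squares mod 97: 64^1≡64, 64^2≡22, 64^4≡96, 64^8≡1, 64^16≡1, 64^32≡1
48 = 32 + 16, so 64^48 ≡ 1·1 ≡ 1 (mod 97)
y^r · r^s ≡ 1·1 = 1 ≡ 1 (mod 97)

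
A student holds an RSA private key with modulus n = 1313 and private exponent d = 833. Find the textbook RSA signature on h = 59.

882

h^2 ≡ 59^2 = 3481 ≡ 855
h^4 ≡ 855^2 = 731025 ≡ 997
h^8 ≡ 997^2 = 994009 ≡ 68
h^16 ≡ 68^2 = 4624 ≡ 685
h^32 ≡ 685^2 = 469225 ≡ 484
h^64 ≡ 484^2 = 234256 ≡ 542
h^128 ≡ 542^2 = 293764 ≡ 965
h^256 ≡ 965^2 = 931225 ≡ 308
h^512 ≡ 308^2 = 94864 ≡ 328
833 = 512 + 256 + 64 + 1, so h^833 ≡ 328·308·542·59 ≡ 882 (mod 1313)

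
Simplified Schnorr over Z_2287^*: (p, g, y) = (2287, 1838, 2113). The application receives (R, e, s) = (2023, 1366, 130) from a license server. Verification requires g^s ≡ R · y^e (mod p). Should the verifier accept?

g^s mod p:
1838^2 = 3378244 ≡ 345
1838^4 ≡ 345^2 = 119025 ≡ 101
1838^8 ≡ 101^2 = 10201 ≡ 1053
1838^16 ≡ 1053^2 = 1108809 ≡ 1901
1838^32 ≡ 1901^2 = 3613801 ≡ 341
1838^64 ≡ 341^2 = 116281 ≡ 1931
1838^128 ≡ 1931^2 = 3728761 ≡ 951
130 = 128 + 2, so 1838^130 ≡ 951·345 ≡ 1054 (mod 2287)
R · y^e mod p:
2113^2 = 4464769 ≡ 545
2113^4 ≡ 545^2 = 297025 ≡ 2002
2113^8 ≡ 2002^2 = 4008004 ≡ 1180
2113^16 ≡ 1180^2 = 1392400 ≡ 1904
2113^32 ≡ 1904^2 = 3625216 ≡ 321
2113^64 ≡ 321^2 = 103041 ≡ 126
2113^128 ≡ 126^2 = 15876 ≡ 2154
2113^256 ≡ 2154^2 = 4639716 ≡ 1680
2113^512 ≡ 1680^2 = 2822400 ≡ 242
2113^1024 ≡ 242^2 = 58564 ≡ 1389
1366 = 1024 + 256 + 64 + 16 + 4 + 2, so 2113^1366 ≡ 1389·1680·126·1904·2002·545 ≡ 396 (mod 2287)
2023·396 = 801108 ≡ 658 (mod 2287)
1054 ≠ 658; the check fails.

reject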